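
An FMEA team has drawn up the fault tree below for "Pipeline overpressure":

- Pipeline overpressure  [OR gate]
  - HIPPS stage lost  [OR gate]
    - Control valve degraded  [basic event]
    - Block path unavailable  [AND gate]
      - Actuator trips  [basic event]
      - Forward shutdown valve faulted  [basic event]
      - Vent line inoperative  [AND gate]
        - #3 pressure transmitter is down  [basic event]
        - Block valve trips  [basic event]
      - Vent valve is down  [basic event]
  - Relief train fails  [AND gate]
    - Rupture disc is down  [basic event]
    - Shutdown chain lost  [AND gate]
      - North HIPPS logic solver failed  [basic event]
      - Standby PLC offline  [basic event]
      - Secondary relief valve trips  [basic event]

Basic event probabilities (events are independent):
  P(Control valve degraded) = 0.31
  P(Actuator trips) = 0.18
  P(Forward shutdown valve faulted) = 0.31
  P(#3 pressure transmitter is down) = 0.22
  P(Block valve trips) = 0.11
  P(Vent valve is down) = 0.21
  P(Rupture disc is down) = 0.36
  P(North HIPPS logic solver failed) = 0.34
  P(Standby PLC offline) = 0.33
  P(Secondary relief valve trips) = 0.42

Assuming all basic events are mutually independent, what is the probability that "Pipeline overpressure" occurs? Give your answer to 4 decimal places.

0.3219

P(Vent line inoperative) [AND] = 0.22 × 0.11 = 0.024200
P(Block path unavailable) [AND] = 0.18 × 0.31 × 0.024200 × 0.21 = 0.000284
P(HIPPS stage lost) [OR] = 1 − (1−0.31) × (1−0.000284) = 0.310196
P(Shutdown chain lost) [AND] = 0.34 × 0.33 × 0.42 = 0.047124
P(Relief train fails) [AND] = 0.36 × 0.047124 = 0.016965
P(Pipeline overpressure) [OR] = 1 − (1−0.310196) × (1−0.016965) = 0.321899
Rounded to 4 decimal places: P(Pipeline overpressure) ≈ 0.3219.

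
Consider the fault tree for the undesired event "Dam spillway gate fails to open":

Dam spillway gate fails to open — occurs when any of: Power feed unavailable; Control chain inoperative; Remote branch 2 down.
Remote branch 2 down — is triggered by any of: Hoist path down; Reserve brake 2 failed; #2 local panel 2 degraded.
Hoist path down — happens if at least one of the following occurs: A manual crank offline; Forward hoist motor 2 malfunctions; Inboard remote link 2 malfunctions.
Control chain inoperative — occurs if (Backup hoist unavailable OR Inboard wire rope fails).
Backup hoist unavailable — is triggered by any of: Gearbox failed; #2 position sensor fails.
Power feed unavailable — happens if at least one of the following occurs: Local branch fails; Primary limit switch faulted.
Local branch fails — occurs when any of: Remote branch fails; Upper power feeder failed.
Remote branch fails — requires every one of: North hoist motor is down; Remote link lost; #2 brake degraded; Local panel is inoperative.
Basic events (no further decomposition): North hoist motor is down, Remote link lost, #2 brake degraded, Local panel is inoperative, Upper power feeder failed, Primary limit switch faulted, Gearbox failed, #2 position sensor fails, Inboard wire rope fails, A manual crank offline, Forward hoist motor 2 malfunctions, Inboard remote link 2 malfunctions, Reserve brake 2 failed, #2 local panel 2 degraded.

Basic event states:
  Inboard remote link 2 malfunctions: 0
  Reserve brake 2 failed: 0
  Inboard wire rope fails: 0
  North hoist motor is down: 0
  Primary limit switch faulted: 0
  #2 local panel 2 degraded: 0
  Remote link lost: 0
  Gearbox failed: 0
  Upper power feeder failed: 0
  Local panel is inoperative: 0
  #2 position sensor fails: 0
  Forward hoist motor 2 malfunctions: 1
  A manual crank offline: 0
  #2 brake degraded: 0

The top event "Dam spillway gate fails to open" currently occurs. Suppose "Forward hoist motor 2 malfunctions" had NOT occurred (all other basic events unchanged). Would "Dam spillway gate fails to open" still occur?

Counterfactual: set "Forward hoist motor 2 malfunctions" to not occurred.
Remote branch fails [AND]: North hoist motor is down=not, Remote link lost=not, #2 brake degraded=not, Local panel is inoperative=not → not all inputs occur → does not occur.
Local branch fails [OR]: Remote branch fails=not, Upper power feeder failed=not → no input occurs → does not occur.
Power feed unavailable [OR]: Local branch fails=not, Primary limit switch faulted=not → no input occurs → does not occur.
Backup hoist unavailable [OR]: Gearbox failed=not, #2 position sensor fails=not → no input occurs → does not occur.
Control chain inoperative [OR]: Backup hoist unavailable=not, Inboard wire rope fails=not → no input occurs → does not occur.
Hoist path down [OR]: A manual crank offline=not, Forward hoist motor 2 malfunctions=not, Inboard remote link 2 malfunctions=not → no input occurs → does not occur.
Remote branch 2 down [OR]: Hoist path down=not, Reserve brake 2 failed=not, #2 local panel 2 degraded=not → no input occurs → does not occur.
Dam spillway gate fails to open [OR]: Power feed unavailable=not, Control chain inoperative=not, Remote branch 2 down=not → no input occurs → does not occur.

No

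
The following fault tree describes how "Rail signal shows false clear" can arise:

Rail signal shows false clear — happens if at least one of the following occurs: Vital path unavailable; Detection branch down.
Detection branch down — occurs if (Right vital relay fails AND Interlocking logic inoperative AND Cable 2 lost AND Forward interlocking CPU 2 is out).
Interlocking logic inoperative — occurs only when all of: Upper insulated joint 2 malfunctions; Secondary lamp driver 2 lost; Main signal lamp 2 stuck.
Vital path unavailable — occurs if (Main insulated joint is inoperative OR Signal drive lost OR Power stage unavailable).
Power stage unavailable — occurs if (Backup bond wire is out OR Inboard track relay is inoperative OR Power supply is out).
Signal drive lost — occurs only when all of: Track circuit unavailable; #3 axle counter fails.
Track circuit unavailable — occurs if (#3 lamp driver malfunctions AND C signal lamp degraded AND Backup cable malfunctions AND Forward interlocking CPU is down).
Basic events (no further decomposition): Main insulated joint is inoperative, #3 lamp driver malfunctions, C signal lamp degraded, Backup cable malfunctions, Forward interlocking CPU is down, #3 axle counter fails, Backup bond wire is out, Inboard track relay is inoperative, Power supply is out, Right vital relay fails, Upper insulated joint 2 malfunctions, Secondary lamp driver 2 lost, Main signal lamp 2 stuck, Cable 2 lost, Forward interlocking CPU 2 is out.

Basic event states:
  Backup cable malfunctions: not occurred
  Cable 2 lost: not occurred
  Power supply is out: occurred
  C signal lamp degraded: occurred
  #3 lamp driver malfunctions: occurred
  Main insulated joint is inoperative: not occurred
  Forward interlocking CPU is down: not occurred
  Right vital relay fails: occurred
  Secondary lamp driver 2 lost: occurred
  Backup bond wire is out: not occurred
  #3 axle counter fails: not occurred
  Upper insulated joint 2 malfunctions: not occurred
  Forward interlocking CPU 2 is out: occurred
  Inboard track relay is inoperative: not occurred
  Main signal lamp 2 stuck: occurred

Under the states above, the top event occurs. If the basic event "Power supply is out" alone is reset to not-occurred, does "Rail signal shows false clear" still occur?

No

Counterfactual: set "Power supply is out" to not occurred.
Track circuit unavailable [AND]: #3 lamp driver malfunctions=occurs, C signal lamp degraded=occurs, Backup cable malfunctions=not, Forward interlocking CPU is down=not → not all inputs occur → does not occur.
Signal drive lost [AND]: Track circuit unavailable=not, #3 axle counter fails=not → not all inputs occur → does not occur.
Power stage unavailable [OR]: Backup bond wire is out=not, Inboard track relay is inoperative=not, Power supply is out=not → no input occurs → does not occur.
Vital path unavailable [OR]: Main insulated joint is inoperative=not, Signal drive lost=not, Power stage unavailable=not → no input occurs → does not occur.
Interlocking logic inoperative [AND]: Upper insulated joint 2 malfunctions=not, Secondary lamp driver 2 lost=occurs, Main signal lamp 2 stuck=occurs → not all inputs occur → does not occur.
Detection branch down [AND]: Right vital relay fails=occurs, Interlocking logic inoperative=not, Cable 2 lost=not, Forward interlocking CPU 2 is out=occurs → not all inputs occur → does not occur.
Rail signal shows false clear [OR]: Vital path unavailable=not, Detection branch down=not → no input occurs → does not occur.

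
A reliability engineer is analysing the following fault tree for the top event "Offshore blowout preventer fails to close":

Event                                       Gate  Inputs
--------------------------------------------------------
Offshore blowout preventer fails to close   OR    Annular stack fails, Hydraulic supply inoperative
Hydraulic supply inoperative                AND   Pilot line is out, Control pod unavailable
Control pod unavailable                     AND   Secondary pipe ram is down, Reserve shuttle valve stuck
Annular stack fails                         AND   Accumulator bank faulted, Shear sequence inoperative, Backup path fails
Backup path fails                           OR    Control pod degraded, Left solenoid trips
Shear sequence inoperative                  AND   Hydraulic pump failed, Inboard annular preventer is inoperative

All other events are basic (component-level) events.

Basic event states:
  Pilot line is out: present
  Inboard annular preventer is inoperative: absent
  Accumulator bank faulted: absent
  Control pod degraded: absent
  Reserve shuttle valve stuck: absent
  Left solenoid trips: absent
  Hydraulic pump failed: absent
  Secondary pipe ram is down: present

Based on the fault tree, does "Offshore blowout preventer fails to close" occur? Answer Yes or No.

No

Shear sequence inoperative [AND]: Hydraulic pump failed=not, Inboard annular preventer is inoperative=not → not all inputs occur → does not occur.
Backup path fails [OR]: Control pod degraded=not, Left solenoid trips=not → no input occurs → does not occur.
Annular stack fails [AND]: Accumulator bank faulted=not, Shear sequence inoperative=not, Backup path fails=not → not all inputs occur → does not occur.
Control pod unavailable [AND]: Secondary pipe ram is down=occurs, Reserve shuttle valve stuck=not → not all inputs occur → does not occur.
Hydraulic supply inoperative [AND]: Pilot line is out=occurs, Control pod unavailable=not → not all inputs occur → does not occur.
Offshore blowout preventer fails to close [OR]: Annular stack fails=not, Hydraulic supply inoperative=not → no input occurs → does not occur.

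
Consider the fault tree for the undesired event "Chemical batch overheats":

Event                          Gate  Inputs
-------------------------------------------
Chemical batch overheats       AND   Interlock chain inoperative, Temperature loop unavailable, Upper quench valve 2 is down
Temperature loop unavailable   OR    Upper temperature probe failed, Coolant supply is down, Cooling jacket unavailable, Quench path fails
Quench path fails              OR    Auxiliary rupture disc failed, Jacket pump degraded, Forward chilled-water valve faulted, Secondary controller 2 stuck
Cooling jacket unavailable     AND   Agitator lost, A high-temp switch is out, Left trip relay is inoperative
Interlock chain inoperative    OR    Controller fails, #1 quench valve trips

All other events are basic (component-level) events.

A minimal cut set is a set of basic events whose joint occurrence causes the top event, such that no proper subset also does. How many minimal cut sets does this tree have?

Interlock chain inoperative [OR]: union of children's cut sets → 2 cut set(s).
Cooling jacket unavailable [AND]: one cut set from each child combined → 1 × 1 × 1 = 1 cut set(s).
Quench path fails [OR]: union of children's cut sets → 4 cut set(s).
Temperature loop unavailable [OR]: union of children's cut sets → 7 cut set(s).
Chemical batch overheats [AND]: one cut set from each child combined → 2 × 7 × 1 = 14 cut set(s).

14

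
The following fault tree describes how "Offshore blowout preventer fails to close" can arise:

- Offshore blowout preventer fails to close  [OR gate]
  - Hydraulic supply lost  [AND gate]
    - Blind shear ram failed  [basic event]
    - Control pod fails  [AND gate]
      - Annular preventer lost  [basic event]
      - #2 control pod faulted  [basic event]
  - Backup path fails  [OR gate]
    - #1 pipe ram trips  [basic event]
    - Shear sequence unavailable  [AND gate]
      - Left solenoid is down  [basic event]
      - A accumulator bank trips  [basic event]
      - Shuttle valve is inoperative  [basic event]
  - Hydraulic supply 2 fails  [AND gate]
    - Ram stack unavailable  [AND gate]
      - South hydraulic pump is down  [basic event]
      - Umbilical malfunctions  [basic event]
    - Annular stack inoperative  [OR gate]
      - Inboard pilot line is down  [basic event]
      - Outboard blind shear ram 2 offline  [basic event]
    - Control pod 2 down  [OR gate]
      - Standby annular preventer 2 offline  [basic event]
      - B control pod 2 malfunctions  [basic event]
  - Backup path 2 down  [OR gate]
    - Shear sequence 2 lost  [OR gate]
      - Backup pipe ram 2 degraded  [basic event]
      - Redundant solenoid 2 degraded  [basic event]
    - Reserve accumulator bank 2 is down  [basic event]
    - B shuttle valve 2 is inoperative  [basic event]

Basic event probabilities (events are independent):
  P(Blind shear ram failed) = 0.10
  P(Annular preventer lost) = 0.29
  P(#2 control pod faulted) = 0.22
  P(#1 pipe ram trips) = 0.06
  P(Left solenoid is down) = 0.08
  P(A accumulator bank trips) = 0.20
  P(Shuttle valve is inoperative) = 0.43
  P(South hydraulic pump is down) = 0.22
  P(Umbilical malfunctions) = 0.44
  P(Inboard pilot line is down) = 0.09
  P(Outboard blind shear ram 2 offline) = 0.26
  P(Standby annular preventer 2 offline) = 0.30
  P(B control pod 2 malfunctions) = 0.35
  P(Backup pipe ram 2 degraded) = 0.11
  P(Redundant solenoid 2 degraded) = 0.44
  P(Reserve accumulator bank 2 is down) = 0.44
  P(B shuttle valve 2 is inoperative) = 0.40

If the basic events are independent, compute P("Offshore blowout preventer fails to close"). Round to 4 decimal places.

0.8473

P(Control pod fails) [AND] = 0.29 × 0.22 = 0.063800
P(Hydraulic supply lost) [AND] = 0.10 × 0.063800 = 0.006380
P(Shear sequence unavailable) [AND] = 0.08 × 0.20 × 0.43 = 0.006880
P(Backup path fails) [OR] = 1 − (1−0.06) × (1−0.006880) = 0.066467
P(Ram stack unavailable) [AND] = 0.22 × 0.44 = 0.096800
P(Annular stack inoperative) [OR] = 1 − (1−0.09) × (1−0.26) = 0.326600
P(Control pod 2 down) [OR] = 1 − (1−0.30) × (1−0.35) = 0.545000
P(Hydraulic supply 2 fails) [AND] = 0.096800 × 0.326600 × 0.545000 = 0.017230
P(Shear sequence 2 lost) [OR] = 1 − (1−0.11) × (1−0.44) = 0.501600
P(Backup path 2 down) [OR] = 1 − (1−0.501600) × (1−0.44) × (1−0.40) = 0.832538
P(Offshore blowout preventer fails to close) [OR] = 1 − (1−0.006380) × (1−0.066467) × (1−0.017230) × (1−0.832538) = 0.847342
Rounded to 4 decimal places: P(Offshore blowout preventer fails to close) ≈ 0.8473.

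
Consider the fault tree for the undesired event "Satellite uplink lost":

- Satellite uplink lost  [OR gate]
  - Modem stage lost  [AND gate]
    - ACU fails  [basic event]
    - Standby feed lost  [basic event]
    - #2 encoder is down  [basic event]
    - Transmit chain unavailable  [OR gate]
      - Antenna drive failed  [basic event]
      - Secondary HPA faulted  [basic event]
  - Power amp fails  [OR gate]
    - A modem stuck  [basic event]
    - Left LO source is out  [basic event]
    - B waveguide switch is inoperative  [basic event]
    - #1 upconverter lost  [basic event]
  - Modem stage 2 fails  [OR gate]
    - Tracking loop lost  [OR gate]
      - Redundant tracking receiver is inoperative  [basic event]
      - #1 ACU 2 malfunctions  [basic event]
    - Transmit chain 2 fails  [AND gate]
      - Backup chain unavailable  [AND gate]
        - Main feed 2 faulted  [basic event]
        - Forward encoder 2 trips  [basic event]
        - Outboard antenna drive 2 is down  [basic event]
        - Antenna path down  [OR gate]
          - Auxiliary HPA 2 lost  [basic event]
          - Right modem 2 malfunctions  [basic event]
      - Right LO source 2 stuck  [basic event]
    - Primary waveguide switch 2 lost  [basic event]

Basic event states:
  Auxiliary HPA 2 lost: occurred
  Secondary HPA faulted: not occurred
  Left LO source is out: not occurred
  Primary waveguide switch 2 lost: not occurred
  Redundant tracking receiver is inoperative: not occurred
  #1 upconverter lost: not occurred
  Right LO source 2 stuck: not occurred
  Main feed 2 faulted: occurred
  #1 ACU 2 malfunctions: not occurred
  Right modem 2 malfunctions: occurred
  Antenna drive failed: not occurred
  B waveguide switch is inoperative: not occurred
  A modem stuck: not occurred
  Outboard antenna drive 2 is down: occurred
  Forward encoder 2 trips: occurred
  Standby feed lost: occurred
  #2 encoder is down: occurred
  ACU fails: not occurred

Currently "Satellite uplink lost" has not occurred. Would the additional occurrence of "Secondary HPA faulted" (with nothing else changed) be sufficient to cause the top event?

Counterfactual: set "Secondary HPA faulted" to occurred.
Transmit chain unavailable [OR]: Antenna drive failed=not, Secondary HPA faulted=occurs → at least one input occurs → occurs.
Modem stage lost [AND]: ACU fails=not, Standby feed lost=occurs, #2 encoder is down=occurs, Transmit chain unavailable=occurs → not all inputs occur → does not occur.
Power amp fails [OR]: A modem stuck=not, Left LO source is out=not, B waveguide switch is inoperative=not, #1 upconverter lost=not → no input occurs → does not occur.
Tracking loop lost [OR]: Redundant tracking receiver is inoperative=not, #1 ACU 2 malfunctions=not → no input occurs → does not occur.
Antenna path down [OR]: Auxiliary HPA 2 lost=occurs, Right modem 2 malfunctions=occurs → at least one input occurs → occurs.
Backup chain unavailable [AND]: Main feed 2 faulted=occurs, Forward encoder 2 trips=occurs, Outboard antenna drive 2 is down=occurs, Antenna path down=occurs → all inputs occur → occurs.
Transmit chain 2 fails [AND]: Backup chain unavailable=occurs, Right LO source 2 stuck=not → not all inputs occur → does not occur.
Modem stage 2 fails [OR]: Tracking loop lost=not, Transmit chain 2 fails=not, Primary waveguide switch 2 lost=not → no input occurs → does not occur.
Satellite uplink lost [OR]: Modem stage lost=not, Power amp fails=not, Modem stage 2 fails=not → no input occurs → does not occur.

No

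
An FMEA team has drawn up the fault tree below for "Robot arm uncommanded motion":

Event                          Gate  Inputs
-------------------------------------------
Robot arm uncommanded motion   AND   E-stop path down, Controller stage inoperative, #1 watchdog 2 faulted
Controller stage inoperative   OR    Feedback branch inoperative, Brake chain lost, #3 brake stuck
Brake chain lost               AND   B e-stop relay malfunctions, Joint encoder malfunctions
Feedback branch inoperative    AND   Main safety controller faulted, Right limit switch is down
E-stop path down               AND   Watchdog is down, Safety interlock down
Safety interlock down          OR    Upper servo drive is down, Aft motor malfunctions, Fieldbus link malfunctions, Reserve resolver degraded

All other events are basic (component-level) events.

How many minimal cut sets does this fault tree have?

12

Safety interlock down [OR]: union of children's cut sets → 4 cut set(s).
E-stop path down [AND]: one cut set from each child combined → 1 × 4 = 4 cut set(s).
Feedback branch inoperative [AND]: one cut set from each child combined → 1 × 1 = 1 cut set(s).
Brake chain lost [AND]: one cut set from each child combined → 1 × 1 = 1 cut set(s).
Controller stage inoperative [OR]: union of children's cut sets → 3 cut set(s).
Robot arm uncommanded motion [AND]: one cut set from each child combined → 4 × 3 × 1 = 12 cut set(s).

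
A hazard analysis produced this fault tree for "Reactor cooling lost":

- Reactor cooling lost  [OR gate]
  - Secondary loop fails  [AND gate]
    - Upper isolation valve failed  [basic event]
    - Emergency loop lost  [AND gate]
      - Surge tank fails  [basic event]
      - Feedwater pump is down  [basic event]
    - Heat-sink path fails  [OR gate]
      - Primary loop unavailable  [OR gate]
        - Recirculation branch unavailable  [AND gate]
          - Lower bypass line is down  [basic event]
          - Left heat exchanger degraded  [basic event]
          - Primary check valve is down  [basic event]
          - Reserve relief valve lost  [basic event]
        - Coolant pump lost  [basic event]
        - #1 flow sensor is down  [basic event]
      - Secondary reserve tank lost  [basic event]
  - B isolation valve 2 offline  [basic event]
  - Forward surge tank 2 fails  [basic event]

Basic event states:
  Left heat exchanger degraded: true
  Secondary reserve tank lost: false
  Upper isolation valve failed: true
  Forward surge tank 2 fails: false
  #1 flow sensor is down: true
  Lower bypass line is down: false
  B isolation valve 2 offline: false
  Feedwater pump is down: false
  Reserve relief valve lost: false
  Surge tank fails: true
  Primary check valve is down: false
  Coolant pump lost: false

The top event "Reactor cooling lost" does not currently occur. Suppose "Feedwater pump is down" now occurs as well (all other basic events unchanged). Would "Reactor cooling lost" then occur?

Counterfactual: set "Feedwater pump is down" to occurred.
Emergency loop lost [AND]: Surge tank fails=occurs, Feedwater pump is down=occurs → all inputs occur → occurs.
Recirculation branch unavailable [AND]: Lower bypass line is down=not, Left heat exchanger degraded=occurs, Primary check valve is down=not, Reserve relief valve lost=not → not all inputs occur → does not occur.
Primary loop unavailable [OR]: Recirculation branch unavailable=not, Coolant pump lost=not, #1 flow sensor is down=occurs → at least one input occurs → occurs.
Heat-sink path fails [OR]: Primary loop unavailable=occurs, Secondary reserve tank lost=not → at least one input occurs → occurs.
Secondary loop fails [AND]: Upper isolation valve failed=occurs, Emergency loop lost=occurs, Heat-sink path fails=occurs → all inputs occur → occurs.
Reactor cooling lost [OR]: Secondary loop fails=occurs, B isolation valve 2 offline=not, Forward surge tank 2 fails=not → at least one input occurs → occurs.

Yes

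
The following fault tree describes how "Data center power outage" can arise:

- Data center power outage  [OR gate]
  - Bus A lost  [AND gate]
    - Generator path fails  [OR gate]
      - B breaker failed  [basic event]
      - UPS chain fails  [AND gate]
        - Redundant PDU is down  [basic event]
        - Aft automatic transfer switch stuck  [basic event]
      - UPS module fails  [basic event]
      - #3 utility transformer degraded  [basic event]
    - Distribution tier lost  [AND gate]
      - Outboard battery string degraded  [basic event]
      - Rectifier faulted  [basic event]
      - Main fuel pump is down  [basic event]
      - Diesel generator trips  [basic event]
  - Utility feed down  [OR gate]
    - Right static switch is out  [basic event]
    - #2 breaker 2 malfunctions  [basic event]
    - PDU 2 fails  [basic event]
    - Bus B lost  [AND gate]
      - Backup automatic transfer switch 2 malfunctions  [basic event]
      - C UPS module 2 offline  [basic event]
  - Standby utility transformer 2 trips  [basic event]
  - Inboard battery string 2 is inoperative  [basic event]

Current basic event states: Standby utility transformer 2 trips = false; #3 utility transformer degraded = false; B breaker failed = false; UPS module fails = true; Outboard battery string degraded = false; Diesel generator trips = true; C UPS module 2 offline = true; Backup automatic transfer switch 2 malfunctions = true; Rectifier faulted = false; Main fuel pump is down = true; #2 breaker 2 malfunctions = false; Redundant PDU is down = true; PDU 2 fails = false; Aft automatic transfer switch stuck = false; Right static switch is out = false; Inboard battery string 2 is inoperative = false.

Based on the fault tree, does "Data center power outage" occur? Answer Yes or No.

UPS chain fails [AND]: Redundant PDU is down=occurs, Aft automatic transfer switch stuck=not → not all inputs occur → does not occur.
Generator path fails [OR]: B breaker failed=not, UPS chain fails=not, UPS module fails=occurs, #3 utility transformer degraded=not → at least one input occurs → occurs.
Distribution tier lost [AND]: Outboard battery string degraded=not, Rectifier faulted=not, Main fuel pump is down=occurs, Diesel generator trips=occurs → not all inputs occur → does not occur.
Bus A lost [AND]: Generator path fails=occurs, Distribution tier lost=not → not all inputs occur → does not occur.
Bus B lost [AND]: Backup automatic transfer switch 2 malfunctions=occurs, C UPS module 2 offline=occurs → all inputs occur → occurs.
Utility feed down [OR]: Right static switch is out=not, #2 breaker 2 malfunctions=not, PDU 2 fails=not, Bus B lost=occurs → at least one input occurs → occurs.
Data center power outage [OR]: Bus A lost=not, Utility feed down=occurs, Standby utility transformer 2 trips=not, Inboard battery string 2 is inoperative=not → at least one input occurs → occurs.

Yes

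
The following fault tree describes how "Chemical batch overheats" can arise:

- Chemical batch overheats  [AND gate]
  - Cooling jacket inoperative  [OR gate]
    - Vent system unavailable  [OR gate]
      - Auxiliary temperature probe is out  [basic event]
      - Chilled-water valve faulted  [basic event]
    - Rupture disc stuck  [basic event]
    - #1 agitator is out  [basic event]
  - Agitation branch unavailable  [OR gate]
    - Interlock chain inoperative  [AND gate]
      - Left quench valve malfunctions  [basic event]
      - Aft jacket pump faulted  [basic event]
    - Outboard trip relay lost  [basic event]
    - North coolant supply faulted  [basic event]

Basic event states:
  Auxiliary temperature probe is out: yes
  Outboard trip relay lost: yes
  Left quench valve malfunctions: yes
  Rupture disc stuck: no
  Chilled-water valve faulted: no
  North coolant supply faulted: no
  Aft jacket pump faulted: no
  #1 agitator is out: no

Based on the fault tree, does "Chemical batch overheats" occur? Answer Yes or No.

Vent system unavailable [OR]: Auxiliary temperature probe is out=occurs, Chilled-water valve faulted=not → at least one input occurs → occurs.
Cooling jacket inoperative [OR]: Vent system unavailable=occurs, Rupture disc stuck=not, #1 agitator is out=not → at least one input occurs → occurs.
Interlock chain inoperative [AND]: Left quench valve malfunctions=occurs, Aft jacket pump faulted=not → not all inputs occur → does not occur.
Agitation branch unavailable [OR]: Interlock chain inoperative=not, Outboard trip relay lost=occurs, North coolant supply faulted=not → at least one input occurs → occurs.
Chemical batch overheats [AND]: Cooling jacket inoperative=occurs, Agitation branch unavailable=occurs → all inputs occur → occurs.

Yes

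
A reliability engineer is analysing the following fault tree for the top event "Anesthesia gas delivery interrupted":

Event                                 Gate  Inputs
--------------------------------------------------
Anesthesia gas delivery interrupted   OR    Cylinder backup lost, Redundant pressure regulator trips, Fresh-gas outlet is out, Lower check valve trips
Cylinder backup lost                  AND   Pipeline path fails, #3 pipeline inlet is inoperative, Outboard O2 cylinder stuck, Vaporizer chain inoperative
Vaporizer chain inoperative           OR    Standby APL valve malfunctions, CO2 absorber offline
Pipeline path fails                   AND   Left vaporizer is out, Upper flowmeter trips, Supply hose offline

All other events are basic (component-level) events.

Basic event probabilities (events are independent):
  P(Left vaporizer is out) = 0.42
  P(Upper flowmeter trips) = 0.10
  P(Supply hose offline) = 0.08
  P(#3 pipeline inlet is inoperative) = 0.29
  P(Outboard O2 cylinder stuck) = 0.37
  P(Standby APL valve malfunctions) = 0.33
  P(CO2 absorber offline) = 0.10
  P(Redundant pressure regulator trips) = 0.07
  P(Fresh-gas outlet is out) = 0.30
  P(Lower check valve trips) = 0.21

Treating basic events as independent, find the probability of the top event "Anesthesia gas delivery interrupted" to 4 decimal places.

0.4858

P(Pipeline path fails) [AND] = 0.42 × 0.10 × 0.08 = 0.003360
P(Vaporizer chain inoperative) [OR] = 1 − (1−0.33) × (1−0.10) = 0.397000
P(Cylinder backup lost) [AND] = 0.003360 × 0.29 × 0.37 × 0.397000 = 0.000143
P(Anesthesia gas delivery interrupted) [OR] = 1 − (1−0.000143) × (1−0.07) × (1−0.30) × (1−0.21) = 0.485784
Rounded to 4 decimal places: P(Anesthesia gas delivery interrupted) ≈ 0.4858.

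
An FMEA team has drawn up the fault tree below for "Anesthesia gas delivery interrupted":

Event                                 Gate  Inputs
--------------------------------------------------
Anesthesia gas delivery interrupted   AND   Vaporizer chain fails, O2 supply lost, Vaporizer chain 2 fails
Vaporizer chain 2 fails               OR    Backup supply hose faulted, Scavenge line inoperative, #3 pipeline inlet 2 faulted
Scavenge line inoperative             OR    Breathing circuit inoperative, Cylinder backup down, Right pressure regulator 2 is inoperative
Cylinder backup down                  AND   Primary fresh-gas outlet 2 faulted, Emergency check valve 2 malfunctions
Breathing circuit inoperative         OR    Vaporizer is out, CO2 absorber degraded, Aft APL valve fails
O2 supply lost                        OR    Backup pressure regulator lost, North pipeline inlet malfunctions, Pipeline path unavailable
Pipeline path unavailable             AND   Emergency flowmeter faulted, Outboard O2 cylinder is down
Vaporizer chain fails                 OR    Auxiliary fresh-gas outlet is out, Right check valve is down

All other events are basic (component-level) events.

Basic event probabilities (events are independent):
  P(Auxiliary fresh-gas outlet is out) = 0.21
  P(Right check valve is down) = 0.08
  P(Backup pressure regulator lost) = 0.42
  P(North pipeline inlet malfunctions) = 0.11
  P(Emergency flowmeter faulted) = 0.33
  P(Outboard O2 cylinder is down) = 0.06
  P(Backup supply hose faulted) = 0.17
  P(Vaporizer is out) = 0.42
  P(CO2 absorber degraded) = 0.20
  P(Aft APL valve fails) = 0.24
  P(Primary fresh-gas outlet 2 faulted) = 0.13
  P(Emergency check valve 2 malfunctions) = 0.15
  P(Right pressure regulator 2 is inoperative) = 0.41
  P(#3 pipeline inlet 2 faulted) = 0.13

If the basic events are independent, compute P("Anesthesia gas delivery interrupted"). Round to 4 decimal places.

P(Vaporizer chain fails) [OR] = 1 − (1−0.21) × (1−0.08) = 0.273200
P(Pipeline path unavailable) [AND] = 0.33 × 0.06 = 0.019800
P(O2 supply lost) [OR] = 1 − (1−0.42) × (1−0.11) × (1−0.019800) = 0.494021
P(Breathing circuit inoperative) [OR] = 1 − (1−0.42) × (1−0.20) × (1−0.24) = 0.647360
P(Cylinder backup down) [AND] = 0.13 × 0.15 = 0.019500
P(Scavenge line inoperative) [OR] = 1 − (1−0.647360) × (1−0.019500) × (1−0.41) = 0.796000
P(Vaporizer chain 2 fails) [OR] = 1 − (1−0.17) × (1−0.796000) × (1−0.13) = 0.852692
P(Anesthesia gas delivery interrupted) [AND] = 0.273200 × 0.494021 × 0.852692 = 0.115085
Rounded to 4 decimal places: P(Anesthesia gas delivery interrupted) ≈ 0.1151.

0.1151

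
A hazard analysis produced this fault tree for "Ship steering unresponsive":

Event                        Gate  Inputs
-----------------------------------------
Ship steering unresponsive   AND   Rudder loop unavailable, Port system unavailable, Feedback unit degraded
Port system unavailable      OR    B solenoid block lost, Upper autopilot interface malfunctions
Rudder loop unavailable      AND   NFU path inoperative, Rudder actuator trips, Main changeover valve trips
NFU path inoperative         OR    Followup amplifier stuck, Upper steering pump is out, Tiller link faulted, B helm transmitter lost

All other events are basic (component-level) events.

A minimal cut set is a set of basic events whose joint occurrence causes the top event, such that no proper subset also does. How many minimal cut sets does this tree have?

NFU path inoperative [OR]: union of children's cut sets → 4 cut set(s).
Rudder loop unavailable [AND]: one cut set from each child combined → 4 × 1 × 1 = 4 cut set(s).
Port system unavailable [OR]: union of children's cut sets → 2 cut set(s).
Ship steering unresponsive [AND]: one cut set from each child combined → 4 × 2 × 1 = 8 cut set(s).
Minimal cut sets: {B solenoid block lost, Feedback unit degraded, Followup amplifier stuck, Main changeover valve trips, Rudder actuator trips}; {Feedback unit degraded, Followup amplifier stuck, Main changeover valve trips, Rudder actuator trips, Upper autopilot interface malfunctions}; {B solenoid block lost, Feedback unit degraded, Main changeover valve trips, Rudder actuator trips, Upper steering pump is out}; {Feedback unit degraded, Main changeover valve trips, Rudder actuator trips, Upper autopilot interface malfunctions, Upper steering pump is out}; {B solenoid block lost, Feedback unit degraded, Main changeover valve trips, Rudder actuator trips, Tiller link faulted}; {Feedback unit degraded, Main changeover valve trips, Rudder actuator trips, Tiller link faulted, Upper autopilot interface malfunctions}; {B helm transmitter lost, B solenoid block lost, Feedback unit degraded, Main changeover valve trips, Rudder actuator trips}; {B helm transmitter lost, Feedback unit degraded, Main changeover valve trips, Rudder actuator trips, Upper autopilot interface malfunctions}.

8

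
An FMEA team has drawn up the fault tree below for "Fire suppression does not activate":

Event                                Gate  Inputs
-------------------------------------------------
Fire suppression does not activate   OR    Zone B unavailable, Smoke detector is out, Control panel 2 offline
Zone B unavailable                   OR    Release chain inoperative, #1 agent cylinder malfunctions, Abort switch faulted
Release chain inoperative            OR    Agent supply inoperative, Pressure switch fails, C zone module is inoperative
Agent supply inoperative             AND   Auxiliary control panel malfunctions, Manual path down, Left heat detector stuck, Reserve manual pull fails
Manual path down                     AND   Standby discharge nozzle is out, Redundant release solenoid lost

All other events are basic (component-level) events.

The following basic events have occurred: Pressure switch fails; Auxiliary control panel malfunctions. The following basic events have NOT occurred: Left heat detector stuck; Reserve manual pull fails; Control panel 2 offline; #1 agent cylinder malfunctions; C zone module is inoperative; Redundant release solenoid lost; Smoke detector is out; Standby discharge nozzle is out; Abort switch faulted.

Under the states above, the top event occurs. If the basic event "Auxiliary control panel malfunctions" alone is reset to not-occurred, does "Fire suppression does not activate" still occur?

Counterfactual: set "Auxiliary control panel malfunctions" to not occurred.
Manual path down [AND]: Standby discharge nozzle is out=not, Redundant release solenoid lost=not → not all inputs occur → does not occur.
Agent supply inoperative [AND]: Auxiliary control panel malfunctions=not, Manual path down=not, Left heat detector stuck=not, Reserve manual pull fails=not → not all inputs occur → does not occur.
Release chain inoperative [OR]: Agent supply inoperative=not, Pressure switch fails=occurs, C zone module is inoperative=not → at least one input occurs → occurs.
Zone B unavailable [OR]: Release chain inoperative=occurs, #1 agent cylinder malfunctions=not, Abort switch faulted=not → at least one input occurs → occurs.
Fire suppression does not activate [OR]: Zone B unavailable=occurs, Smoke detector is out=not, Control panel 2 offline=not → at least one input occurs → occurs.

Yes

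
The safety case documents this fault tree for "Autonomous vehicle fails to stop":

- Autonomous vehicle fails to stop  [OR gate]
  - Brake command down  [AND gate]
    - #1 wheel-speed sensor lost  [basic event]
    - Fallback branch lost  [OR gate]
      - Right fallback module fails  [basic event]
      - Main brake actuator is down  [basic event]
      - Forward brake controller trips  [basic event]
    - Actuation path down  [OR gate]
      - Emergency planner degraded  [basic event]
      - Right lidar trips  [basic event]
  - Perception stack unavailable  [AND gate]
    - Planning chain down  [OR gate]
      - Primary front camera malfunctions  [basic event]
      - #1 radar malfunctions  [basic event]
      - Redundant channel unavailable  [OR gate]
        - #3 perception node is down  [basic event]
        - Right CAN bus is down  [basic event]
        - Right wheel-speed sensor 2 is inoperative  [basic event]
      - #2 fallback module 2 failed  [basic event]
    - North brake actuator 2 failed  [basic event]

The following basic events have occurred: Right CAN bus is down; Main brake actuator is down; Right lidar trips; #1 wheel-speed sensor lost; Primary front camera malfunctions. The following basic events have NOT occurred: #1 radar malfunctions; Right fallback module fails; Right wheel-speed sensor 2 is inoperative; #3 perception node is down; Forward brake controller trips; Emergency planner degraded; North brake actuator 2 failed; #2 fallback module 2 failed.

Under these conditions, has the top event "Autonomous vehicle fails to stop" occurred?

Yes

Fallback branch lost [OR]: Right fallback module fails=not, Main brake actuator is down=occurs, Forward brake controller trips=not → at least one input occurs → occurs.
Actuation path down [OR]: Emergency planner degraded=not, Right lidar trips=occurs → at least one input occurs → occurs.
Brake command down [AND]: #1 wheel-speed sensor lost=occurs, Fallback branch lost=occurs, Actuation path down=occurs → all inputs occur → occurs.
Redundant channel unavailable [OR]: #3 perception node is down=not, Right CAN bus is down=occurs, Right wheel-speed sensor 2 is inoperative=not → at least one input occurs → occurs.
Planning chain down [OR]: Primary front camera malfunctions=occurs, #1 radar malfunctions=not, Redundant channel unavailable=occurs, #2 fallback module 2 failed=not → at least one input occurs → occurs.
Perception stack unavailable [AND]: Planning chain down=occurs, North brake actuator 2 failed=not → not all inputs occur → does not occur.
Autonomous vehicle fails to stop [OR]: Brake command down=occurs, Perception stack unavailable=not → at least one input occurs → occurs.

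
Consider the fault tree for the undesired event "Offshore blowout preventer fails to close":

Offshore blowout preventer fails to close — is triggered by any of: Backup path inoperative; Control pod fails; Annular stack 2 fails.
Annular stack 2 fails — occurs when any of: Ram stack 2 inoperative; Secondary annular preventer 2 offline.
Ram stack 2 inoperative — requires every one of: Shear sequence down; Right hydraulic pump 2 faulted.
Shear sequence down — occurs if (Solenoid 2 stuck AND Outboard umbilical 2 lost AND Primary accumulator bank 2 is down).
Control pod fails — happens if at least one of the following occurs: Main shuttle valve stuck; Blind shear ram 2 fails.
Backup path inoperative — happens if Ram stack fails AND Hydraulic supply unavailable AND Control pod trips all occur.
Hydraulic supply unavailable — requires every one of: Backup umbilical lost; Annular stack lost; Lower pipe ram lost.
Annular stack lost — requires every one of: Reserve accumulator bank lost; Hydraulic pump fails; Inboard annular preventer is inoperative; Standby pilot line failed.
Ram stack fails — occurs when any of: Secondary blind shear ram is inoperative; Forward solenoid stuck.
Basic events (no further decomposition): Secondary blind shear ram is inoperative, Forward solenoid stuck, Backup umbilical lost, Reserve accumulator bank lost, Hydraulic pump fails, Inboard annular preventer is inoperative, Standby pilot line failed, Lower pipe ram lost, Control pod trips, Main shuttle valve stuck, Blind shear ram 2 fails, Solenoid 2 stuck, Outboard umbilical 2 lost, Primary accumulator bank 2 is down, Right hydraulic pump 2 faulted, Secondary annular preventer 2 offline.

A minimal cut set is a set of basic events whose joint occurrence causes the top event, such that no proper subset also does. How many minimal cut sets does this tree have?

Ram stack fails [OR]: union of children's cut sets → 2 cut set(s).
Annular stack lost [AND]: one cut set from each child combined → 1 × 1 × 1 × 1 = 1 cut set(s).
Hydraulic supply unavailable [AND]: one cut set from each child combined → 1 × 1 × 1 = 1 cut set(s).
Backup path inoperative [AND]: one cut set from each child combined → 2 × 1 × 1 = 2 cut set(s).
Control pod fails [OR]: union of children's cut sets → 2 cut set(s).
Shear sequence down [AND]: one cut set from each child combined → 1 × 1 × 1 = 1 cut set(s).
Ram stack 2 inoperative [AND]: one cut set from each child combined → 1 × 1 = 1 cut set(s).
Annular stack 2 fails [OR]: union of children's cut sets → 2 cut set(s).
Offshore blowout preventer fails to close [OR]: union of children's cut sets → 6 cut set(s).
Minimal cut sets: {Backup umbilical lost, Control pod trips, Hydraulic pump fails, Inboard annular preventer is inoperative, Lower pipe ram lost, Reserve accumulator bank lost, Secondary blind shear ram is inoperative, Standby pilot line failed}; {Backup umbilical lost, Control pod trips, Forward solenoid stuck, Hydraulic pump fails, Inboard annular preventer is inoperative, Lower pipe ram lost, Reserve accumulator bank lost, Standby pilot line failed}; {Main shuttle valve stuck}; {Blind shear ram 2 fails}; {Outboard umbilical 2 lost, Primary accumulator bank 2 is down, Right hydraulic pump 2 faulted, Solenoid 2 stuck}; {Secondary annular preventer 2 offline}.

6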